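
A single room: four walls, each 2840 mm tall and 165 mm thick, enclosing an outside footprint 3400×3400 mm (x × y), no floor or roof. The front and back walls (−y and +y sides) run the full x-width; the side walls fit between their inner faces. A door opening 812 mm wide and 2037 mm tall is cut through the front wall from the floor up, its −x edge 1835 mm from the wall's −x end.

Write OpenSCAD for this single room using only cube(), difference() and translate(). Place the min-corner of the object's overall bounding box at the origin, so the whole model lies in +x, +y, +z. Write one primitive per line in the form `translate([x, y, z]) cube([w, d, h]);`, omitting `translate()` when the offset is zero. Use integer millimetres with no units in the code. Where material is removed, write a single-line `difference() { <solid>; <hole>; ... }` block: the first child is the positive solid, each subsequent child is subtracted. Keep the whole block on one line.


difference() { cube([3400, 165, 2840]); translate([1835, 0, 0]) cube([812, 165, 2037]); }
translate([0, 3235, 0]) cube([3400, 165, 2840]);
translate([0, 165, 0]) cube([165, 3070, 2840]);
translate([3235, 165, 0]) cube([165, 3070, 2840]);


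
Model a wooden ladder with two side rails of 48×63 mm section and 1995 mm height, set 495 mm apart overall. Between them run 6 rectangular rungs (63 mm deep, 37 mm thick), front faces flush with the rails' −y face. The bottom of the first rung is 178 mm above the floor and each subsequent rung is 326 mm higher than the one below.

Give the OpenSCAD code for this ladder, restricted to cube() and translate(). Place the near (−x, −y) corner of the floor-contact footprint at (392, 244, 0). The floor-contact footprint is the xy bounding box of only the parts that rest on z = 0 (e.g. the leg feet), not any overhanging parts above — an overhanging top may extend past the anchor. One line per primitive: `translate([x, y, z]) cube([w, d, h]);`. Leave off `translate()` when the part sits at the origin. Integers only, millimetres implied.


// rung span = 495 - 2*48 = 399
// rung[k] z = 178 + k*326
translate([392, 244, 0]) cube([48, 63, 1995]);
translate([839, 244, 0]) cube([48, 63, 1995]);
translate([440, 244, 178]) cube([399, 63, 37]);
translate([440, 244, 504]) cube([399, 63, 37]);
translate([440, 244, 830]) cube([399, 63, 37]);
translate([440, 244, 1156]) cube([399, 63, 37]);
translate([440, 244, 1482]) cube([399, 63, 37]);
translate([440, 244, 1808]) cube([399, 63, 37]);


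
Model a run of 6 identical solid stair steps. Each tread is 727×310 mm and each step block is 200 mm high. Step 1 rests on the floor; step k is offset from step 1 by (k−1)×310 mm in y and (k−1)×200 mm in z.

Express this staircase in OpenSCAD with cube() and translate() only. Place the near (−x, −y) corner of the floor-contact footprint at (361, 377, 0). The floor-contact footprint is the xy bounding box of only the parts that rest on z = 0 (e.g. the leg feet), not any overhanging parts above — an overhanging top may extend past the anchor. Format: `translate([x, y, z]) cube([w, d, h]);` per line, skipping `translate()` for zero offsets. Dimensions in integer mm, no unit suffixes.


translate([361, 377, 0]) cube([727, 310, 200]);
translate([361, 687, 200]) cube([727, 310, 200]);
translate([361, 997, 400]) cube([727, 310, 200]);
translate([361, 1307, 600]) cube([727, 310, 200]);
translate([361, 1617, 800]) cube([727, 310, 200]);
translate([361, 1927, 1000]) cube([727, 310, 200]);


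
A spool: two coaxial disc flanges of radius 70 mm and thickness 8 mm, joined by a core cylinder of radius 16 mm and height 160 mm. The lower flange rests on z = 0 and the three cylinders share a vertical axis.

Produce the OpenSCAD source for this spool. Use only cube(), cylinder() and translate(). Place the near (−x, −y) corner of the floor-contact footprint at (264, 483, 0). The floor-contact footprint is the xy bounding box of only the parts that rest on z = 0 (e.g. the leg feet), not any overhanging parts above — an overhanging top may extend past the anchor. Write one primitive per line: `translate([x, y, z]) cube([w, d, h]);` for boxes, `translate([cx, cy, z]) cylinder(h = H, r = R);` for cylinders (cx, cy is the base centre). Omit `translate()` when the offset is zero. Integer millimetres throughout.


translate([334, 553, 0]) cylinder(h = 8, r = 70);
translate([334, 553, 8]) cylinder(h = 160, r = 16);
translate([334, 553, 168]) cylinder(h = 8, r = 70);


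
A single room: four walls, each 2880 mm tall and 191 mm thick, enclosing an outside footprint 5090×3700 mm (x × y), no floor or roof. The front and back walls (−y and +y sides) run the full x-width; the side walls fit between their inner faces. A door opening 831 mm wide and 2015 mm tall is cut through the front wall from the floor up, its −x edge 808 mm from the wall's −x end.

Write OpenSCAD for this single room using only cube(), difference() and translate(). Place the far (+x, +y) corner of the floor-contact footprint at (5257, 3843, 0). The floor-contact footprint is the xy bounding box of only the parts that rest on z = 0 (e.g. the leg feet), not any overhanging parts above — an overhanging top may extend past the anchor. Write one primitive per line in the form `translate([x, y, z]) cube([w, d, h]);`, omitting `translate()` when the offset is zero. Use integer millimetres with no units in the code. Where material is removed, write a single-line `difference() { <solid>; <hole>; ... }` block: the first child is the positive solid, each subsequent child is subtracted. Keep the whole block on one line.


difference() { translate([167, 143, 0]) cube([5090, 191, 2880]); translate([975, 143, 0]) cube([831, 191, 2015]); }
translate([167, 3652, 0]) cube([5090, 191, 2880]);
translate([167, 334, 0]) cube([191, 3318, 2880]);
translate([5066, 334, 0]) cube([191, 3318, 2880]);


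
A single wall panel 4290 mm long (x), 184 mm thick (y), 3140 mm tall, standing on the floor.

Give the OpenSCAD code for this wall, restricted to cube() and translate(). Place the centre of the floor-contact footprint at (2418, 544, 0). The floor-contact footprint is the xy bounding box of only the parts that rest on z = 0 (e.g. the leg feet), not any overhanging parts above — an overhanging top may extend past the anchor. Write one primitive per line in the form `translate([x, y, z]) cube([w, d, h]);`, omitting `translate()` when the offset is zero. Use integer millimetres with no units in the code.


translate([273, 452, 0]) cube([4290, 184, 3140]);


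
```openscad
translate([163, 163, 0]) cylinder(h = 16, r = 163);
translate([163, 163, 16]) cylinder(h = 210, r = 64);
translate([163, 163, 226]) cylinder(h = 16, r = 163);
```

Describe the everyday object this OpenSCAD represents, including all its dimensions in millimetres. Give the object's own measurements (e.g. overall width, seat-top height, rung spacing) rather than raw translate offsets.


A spool: two coaxial disc flanges of radius 163 mm and thickness 16 mm, joined by a core cylinder of radius 64 mm and height 210 mm. The lower flange rests on z = 0 and the three cylinders share a vertical axis.


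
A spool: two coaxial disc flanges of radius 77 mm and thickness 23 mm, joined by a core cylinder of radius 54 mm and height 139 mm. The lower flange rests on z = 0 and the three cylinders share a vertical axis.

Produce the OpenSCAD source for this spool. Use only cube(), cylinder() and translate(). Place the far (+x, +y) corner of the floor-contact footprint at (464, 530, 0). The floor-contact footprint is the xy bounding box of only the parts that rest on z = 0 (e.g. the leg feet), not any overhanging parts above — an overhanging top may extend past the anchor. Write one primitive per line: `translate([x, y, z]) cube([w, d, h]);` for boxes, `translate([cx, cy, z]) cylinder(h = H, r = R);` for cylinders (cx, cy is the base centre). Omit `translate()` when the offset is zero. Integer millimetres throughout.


translate([387, 453, 0]) cylinder(h = 23, r = 77);
translate([387, 453, 23]) cylinder(h = 139, r = 54);
translate([387, 453, 162]) cylinder(h = 23, r = 77);


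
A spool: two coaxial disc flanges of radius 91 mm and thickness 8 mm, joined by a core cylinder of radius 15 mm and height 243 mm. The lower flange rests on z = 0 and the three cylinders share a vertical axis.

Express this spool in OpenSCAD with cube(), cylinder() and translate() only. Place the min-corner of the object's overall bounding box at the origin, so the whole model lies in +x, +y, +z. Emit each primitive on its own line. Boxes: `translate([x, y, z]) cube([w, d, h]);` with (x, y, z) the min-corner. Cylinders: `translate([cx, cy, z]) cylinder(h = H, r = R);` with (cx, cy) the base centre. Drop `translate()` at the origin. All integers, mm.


translate([91, 91, 0]) cylinder(h = 8, r = 91);
translate([91, 91, 8]) cylinder(h = 243, r = 15);
translate([91, 91, 251]) cylinder(h = 8, r = 91);


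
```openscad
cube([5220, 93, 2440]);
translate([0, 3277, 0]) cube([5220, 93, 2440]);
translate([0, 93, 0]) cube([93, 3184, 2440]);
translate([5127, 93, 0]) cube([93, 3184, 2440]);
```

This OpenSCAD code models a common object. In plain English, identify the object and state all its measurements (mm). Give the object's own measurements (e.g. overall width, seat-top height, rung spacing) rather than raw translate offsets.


The wall frame of a small rectangular building: four walls, each 2440 mm tall and 93 mm thick, enclosing a footprint 5220 mm (x) by 3370 mm (y) outside-to-outside, with no floor or roof. The front and back walls (the −y and +y sides) span the full width; the two side walls fit between them.


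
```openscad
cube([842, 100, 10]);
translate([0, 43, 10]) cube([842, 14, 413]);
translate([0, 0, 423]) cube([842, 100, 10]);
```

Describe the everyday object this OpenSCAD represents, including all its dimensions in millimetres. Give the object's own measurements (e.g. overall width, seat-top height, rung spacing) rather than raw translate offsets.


An I-beam lying along x, 842 mm long. Overall section height 433 mm. Two flanges 100 mm wide (y) and 10 mm thick, one on the floor and one at the top; a web 14 mm thick runs between them, centred on the flange width.


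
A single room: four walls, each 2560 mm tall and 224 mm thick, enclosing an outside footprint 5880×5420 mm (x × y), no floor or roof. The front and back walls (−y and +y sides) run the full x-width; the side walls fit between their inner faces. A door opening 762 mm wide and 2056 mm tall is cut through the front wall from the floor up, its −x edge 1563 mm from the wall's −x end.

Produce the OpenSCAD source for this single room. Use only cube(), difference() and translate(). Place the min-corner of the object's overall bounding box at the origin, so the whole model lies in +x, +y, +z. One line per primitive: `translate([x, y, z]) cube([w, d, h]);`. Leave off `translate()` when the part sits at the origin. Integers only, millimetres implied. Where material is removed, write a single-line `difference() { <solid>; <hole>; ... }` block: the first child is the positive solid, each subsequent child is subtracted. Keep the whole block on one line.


difference() { cube([5880, 224, 2560]); translate([1563, 0, 0]) cube([762, 224, 2056]); }
translate([0, 5196, 0]) cube([5880, 224, 2560]);
translate([0, 224, 0]) cube([224, 4972, 2560]);
translate([5656, 224, 0]) cube([224, 4972, 2560]);


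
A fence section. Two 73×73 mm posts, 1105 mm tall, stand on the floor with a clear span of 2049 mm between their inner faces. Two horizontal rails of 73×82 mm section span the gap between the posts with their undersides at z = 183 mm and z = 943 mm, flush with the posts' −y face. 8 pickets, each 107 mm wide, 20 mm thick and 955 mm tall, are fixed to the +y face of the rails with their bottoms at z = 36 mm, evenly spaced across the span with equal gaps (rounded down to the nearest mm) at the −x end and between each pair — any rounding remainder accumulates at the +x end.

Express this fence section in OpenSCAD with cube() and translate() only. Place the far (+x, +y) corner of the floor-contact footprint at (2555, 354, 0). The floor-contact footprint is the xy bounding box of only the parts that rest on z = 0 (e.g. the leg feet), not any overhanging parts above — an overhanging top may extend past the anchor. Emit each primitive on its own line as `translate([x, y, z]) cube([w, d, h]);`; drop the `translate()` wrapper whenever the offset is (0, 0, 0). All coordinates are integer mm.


translate([360, 281, 0]) cube([73, 73, 1105]);
translate([2482, 281, 0]) cube([73, 73, 1105]);
translate([433, 281, 183]) cube([2049, 73, 82]);
translate([433, 281, 943]) cube([2049, 73, 82]);
translate([565, 354, 36]) cube([107, 20, 955]);
translate([804, 354, 36]) cube([107, 20, 955]);
translate([1043, 354, 36]) cube([107, 20, 955]);
translate([1282, 354, 36]) cube([107, 20, 955]);
translate([1521, 354, 36]) cube([107, 20, 955]);
translate([1760, 354, 36]) cube([107, 20, 955]);
translate([1999, 354, 36]) cube([107, 20, 955]);
translate([2238, 354, 36]) cube([107, 20, 955]);


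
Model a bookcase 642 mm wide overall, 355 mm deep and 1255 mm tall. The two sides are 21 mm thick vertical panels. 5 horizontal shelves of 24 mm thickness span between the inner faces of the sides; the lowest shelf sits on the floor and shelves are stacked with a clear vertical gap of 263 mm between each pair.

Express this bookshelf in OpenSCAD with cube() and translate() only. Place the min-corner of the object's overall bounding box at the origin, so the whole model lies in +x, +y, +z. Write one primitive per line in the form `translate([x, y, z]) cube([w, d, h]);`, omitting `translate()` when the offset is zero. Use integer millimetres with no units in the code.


cube([21, 355, 1255]);
translate([621, 0, 0]) cube([21, 355, 1255]);
translate([21, 0, 0]) cube([600, 355, 24]);
translate([21, 0, 287]) cube([600, 355, 24]);
translate([21, 0, 574]) cube([600, 355, 24]);
translate([21, 0, 861]) cube([600, 355, 24]);
translate([21, 0, 1148]) cube([600, 355, 24]);


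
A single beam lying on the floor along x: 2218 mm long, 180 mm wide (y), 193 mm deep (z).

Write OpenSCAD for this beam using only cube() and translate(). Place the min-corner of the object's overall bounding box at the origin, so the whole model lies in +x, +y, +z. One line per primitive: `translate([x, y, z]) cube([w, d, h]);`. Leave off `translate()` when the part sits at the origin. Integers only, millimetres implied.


cube([2218, 180, 193]);


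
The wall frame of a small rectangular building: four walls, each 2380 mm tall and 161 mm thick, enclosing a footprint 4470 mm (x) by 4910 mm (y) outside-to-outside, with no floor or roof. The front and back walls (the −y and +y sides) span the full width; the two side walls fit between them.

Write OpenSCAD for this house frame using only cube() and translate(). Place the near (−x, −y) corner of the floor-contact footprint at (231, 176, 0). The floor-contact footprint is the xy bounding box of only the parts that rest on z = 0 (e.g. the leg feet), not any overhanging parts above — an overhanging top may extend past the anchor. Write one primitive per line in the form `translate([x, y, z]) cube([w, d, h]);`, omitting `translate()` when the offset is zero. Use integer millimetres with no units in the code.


translate([231, 176, 0]) cube([4470, 161, 2380]);
translate([231, 4925, 0]) cube([4470, 161, 2380]);
translate([231, 337, 0]) cube([161, 4588, 2380]);
translate([4540, 337, 0]) cube([161, 4588, 2380]);


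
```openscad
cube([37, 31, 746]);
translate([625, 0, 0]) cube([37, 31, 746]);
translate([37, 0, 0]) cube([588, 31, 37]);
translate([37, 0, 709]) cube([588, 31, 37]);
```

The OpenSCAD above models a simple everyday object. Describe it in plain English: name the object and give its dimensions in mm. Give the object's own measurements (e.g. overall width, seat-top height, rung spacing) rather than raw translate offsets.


A rectangular picture frame lying in the x–z plane (depth along y). The opening is 588 mm wide (x) by 672 mm tall (z), surrounded by a border 37 mm wide on all four sides. The frame is 31 mm deep and is made of two full-height vertical stiles with two horizontal rails fitted between them.


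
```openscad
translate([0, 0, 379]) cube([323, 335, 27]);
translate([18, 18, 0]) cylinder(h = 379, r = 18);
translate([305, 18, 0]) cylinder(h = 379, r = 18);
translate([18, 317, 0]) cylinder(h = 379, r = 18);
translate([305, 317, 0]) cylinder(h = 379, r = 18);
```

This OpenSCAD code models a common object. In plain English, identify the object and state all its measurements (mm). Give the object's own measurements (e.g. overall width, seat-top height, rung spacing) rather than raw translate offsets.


A four-legged stool. The seat is a 323×335×27 mm slab whose top surface is at z = 406 mm; four round legs, each 36 mm in diameter, run from the floor (z = 0) to the underside of the seat, each leg's axis is inset half a diameter from the nearest pair of seat edges (so the leg's bounding box is flush with the corner).


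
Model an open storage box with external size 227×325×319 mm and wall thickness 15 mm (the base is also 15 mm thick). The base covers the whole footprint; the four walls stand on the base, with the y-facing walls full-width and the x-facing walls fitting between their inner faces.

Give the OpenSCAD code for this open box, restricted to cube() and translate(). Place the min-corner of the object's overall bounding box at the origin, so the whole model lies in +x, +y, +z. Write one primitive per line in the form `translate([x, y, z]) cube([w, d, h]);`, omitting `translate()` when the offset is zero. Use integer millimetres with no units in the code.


cube([227, 325, 15]);
translate([0, 0, 15]) cube([227, 15, 304]);
translate([0, 310, 15]) cube([227, 15, 304]);
translate([0, 15, 15]) cube([15, 295, 304]);
translate([212, 15, 15]) cube([15, 295, 304]);


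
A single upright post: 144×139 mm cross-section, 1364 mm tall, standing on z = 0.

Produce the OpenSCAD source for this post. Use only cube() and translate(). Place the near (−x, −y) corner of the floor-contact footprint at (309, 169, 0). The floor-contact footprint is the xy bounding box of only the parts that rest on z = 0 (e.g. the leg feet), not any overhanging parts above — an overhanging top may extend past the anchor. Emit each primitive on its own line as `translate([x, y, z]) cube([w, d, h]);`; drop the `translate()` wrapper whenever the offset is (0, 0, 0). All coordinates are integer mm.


translate([309, 169, 0]) cube([144, 139, 1364]);


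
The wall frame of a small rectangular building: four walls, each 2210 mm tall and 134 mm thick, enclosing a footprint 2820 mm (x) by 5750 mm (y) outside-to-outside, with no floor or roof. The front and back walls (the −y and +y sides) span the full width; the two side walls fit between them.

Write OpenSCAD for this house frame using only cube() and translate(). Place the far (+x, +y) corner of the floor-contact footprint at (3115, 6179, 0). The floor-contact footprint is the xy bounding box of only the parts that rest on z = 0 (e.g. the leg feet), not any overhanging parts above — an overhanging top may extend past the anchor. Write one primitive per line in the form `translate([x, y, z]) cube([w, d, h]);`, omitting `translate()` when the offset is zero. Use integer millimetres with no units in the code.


translate([295, 429, 0]) cube([2820, 134, 2210]);
translate([295, 6045, 0]) cube([2820, 134, 2210]);
translate([295, 563, 0]) cube([134, 5482, 2210]);
translate([2981, 563, 0]) cube([134, 5482, 2210]);


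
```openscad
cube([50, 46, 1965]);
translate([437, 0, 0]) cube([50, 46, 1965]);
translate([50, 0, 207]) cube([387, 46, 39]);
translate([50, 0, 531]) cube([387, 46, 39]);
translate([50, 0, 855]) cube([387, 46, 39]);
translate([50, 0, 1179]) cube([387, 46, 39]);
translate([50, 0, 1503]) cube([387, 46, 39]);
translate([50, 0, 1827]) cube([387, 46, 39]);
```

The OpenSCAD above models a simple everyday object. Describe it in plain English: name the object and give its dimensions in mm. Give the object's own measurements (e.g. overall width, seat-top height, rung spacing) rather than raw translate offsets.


A straight ladder. Two 50×46 mm vertical rails, 1965 mm tall, stand 487 mm apart (outside-to-outside) with their front faces coplanar on the −y side. 6 rungs, each 46 mm deep and 39 mm tall, span between the inner faces of the rails, front faces flush with the rails. The lowest rung's underside is at z = 207 mm and rungs are spaced 324 mm apart (underside to underside).


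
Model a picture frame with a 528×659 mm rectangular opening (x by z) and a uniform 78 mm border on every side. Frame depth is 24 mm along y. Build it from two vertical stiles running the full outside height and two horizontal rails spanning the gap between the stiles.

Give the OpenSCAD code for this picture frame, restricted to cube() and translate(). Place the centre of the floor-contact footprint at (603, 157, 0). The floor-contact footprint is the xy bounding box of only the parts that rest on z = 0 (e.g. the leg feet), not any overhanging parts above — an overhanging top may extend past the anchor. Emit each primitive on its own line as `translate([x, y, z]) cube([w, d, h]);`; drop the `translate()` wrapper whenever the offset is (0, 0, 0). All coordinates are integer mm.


translate([261, 145, 0]) cube([78, 24, 815]);
translate([867, 145, 0]) cube([78, 24, 815]);
translate([339, 145, 0]) cube([528, 24, 78]);
translate([339, 145, 737]) cube([528, 24, 78]);


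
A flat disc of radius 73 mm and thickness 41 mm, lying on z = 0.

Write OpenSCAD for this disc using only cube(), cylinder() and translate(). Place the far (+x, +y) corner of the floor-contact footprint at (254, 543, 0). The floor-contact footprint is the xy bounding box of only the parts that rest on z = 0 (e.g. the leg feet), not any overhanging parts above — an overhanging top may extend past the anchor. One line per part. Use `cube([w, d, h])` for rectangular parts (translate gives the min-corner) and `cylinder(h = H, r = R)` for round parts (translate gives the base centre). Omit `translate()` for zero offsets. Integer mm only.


translate([181, 470, 0]) cylinder(h = 41, r = 73);


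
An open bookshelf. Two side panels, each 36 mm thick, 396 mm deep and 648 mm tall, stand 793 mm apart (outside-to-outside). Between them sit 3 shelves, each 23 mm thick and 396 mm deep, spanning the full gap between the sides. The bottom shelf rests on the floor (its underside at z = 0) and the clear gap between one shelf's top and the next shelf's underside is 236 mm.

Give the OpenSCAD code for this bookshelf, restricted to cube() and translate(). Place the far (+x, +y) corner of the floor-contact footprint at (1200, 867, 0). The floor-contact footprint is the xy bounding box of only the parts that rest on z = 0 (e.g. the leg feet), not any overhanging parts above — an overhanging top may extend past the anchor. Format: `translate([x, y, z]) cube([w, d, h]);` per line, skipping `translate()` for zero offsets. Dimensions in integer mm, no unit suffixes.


translate([407, 471, 0]) cube([36, 396, 648]);
translate([1164, 471, 0]) cube([36, 396, 648]);
translate([443, 471, 0]) cube([721, 396, 23]);
translate([443, 471, 259]) cube([721, 396, 23]);
translate([443, 471, 518]) cube([721, 396, 23]);


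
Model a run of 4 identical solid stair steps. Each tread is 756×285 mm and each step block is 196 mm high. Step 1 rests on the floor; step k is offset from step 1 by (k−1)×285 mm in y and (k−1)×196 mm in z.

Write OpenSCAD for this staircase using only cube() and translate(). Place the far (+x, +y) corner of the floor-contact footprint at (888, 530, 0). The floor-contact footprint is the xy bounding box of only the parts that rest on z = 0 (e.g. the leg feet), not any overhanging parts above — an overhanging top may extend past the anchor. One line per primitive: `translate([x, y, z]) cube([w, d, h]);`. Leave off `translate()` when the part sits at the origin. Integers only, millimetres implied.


translate([132, 245, 0]) cube([756, 285, 196]);
translate([132, 530, 196]) cube([756, 285, 196]);
translate([132, 815, 392]) cube([756, 285, 196]);
translate([132, 1100, 588]) cube([756, 285, 196]);


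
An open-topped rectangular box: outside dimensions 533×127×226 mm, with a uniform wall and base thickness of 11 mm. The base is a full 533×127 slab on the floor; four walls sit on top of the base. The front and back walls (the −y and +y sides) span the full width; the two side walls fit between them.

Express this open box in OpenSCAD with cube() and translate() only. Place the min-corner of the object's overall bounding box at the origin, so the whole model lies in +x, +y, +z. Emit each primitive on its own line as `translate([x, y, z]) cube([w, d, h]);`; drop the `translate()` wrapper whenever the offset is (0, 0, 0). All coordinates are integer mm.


cube([533, 127, 11]);
translate([0, 0, 11]) cube([533, 11, 215]);
translate([0, 116, 11]) cube([533, 11, 215]);
translate([0, 11, 11]) cube([11, 105, 215]);
translate([522, 11, 11]) cube([11, 105, 215]);


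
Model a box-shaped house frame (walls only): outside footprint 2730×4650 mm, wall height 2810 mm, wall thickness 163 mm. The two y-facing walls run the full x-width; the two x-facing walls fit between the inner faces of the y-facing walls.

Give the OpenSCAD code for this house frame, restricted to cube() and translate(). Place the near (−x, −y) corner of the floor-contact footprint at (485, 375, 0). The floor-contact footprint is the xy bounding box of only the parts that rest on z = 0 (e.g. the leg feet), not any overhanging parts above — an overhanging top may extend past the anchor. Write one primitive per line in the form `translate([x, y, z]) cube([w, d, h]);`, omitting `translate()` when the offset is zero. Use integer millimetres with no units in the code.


translate([485, 375, 0]) cube([2730, 163, 2810]);
translate([485, 4862, 0]) cube([2730, 163, 2810]);
translate([485, 538, 0]) cube([163, 4324, 2810]);
translate([3052, 538, 0]) cube([163, 4324, 2810]);


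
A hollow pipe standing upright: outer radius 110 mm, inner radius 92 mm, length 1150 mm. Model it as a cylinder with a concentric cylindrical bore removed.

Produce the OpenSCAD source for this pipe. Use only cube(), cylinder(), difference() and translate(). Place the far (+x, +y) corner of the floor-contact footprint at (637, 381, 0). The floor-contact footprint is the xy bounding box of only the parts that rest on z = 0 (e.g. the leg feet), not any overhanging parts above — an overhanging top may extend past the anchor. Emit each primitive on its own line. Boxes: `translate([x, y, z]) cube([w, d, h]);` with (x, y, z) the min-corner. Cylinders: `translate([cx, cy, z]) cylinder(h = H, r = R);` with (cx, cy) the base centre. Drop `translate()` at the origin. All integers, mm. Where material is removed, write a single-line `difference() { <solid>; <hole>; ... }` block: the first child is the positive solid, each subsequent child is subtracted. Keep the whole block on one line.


difference() { translate([527, 271, 0]) cylinder(h = 1150, r = 110); translate([527, 271, 0]) cylinder(h = 1150, r = 92); }


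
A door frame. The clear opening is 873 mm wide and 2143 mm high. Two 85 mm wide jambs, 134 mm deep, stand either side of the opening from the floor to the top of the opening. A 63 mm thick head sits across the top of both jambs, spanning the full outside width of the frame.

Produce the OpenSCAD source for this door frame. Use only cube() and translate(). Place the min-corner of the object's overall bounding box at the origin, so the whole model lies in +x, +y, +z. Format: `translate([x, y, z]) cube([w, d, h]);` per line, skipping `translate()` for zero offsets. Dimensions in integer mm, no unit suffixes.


cube([85, 134, 2143]);
translate([958, 0, 0]) cube([85, 134, 2143]);
translate([0, 0, 2143]) cube([1043, 134, 63]);


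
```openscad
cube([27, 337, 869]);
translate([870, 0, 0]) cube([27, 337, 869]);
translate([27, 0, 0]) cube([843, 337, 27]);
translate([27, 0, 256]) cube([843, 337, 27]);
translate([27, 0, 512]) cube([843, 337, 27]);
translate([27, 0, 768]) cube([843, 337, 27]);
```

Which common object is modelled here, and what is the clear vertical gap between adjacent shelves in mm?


A bookshelf. The clear shelf gap is 229 mm.

Two tall side panels with 4 horizontal boards between them — a bookshelf. The first two shelf undersides are at z = 0 and z = 256; with shelf thickness 27, the clear gap is 256 − 0 − 27 = 229 mm.


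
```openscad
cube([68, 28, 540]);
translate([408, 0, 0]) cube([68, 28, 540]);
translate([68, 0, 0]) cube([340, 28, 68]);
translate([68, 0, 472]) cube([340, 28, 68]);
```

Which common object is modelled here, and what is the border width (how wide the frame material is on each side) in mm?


A picture frame. The border width is 68 mm.

Four thin pieces enclosing a rectangular opening — a picture frame. The two full-height stiles are 540 mm tall; the top rail sits at z = 472 and is 68 mm tall, so the border above the opening is 540 − 472 = 68 mm, matching the stile x-width.


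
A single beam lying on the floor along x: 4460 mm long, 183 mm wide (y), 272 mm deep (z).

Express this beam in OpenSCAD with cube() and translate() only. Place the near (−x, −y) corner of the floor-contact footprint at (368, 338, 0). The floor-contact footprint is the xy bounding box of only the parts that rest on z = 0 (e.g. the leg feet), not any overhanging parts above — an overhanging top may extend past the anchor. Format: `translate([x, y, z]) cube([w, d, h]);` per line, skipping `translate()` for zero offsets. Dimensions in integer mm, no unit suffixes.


translate([368, 338, 0]) cube([4460, 183, 272]);


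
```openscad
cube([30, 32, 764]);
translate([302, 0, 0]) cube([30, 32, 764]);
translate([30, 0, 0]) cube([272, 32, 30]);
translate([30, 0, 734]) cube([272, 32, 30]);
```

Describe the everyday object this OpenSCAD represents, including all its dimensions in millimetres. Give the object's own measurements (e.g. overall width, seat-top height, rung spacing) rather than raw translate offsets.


A rectangular picture frame lying in the x–z plane (depth along y). The opening is 272 mm wide (x) by 704 mm tall (z), surrounded by a border 30 mm wide on all four sides. The frame is 32 mm deep and is made of two full-height vertical stiles with two horizontal rails fitted between them.


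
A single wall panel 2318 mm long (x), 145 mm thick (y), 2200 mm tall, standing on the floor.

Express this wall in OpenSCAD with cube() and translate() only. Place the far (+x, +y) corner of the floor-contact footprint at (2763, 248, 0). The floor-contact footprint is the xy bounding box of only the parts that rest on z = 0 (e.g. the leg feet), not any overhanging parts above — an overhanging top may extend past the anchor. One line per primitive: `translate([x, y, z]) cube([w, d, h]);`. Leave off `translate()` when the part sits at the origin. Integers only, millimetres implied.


translate([445, 103, 0]) cube([2318, 145, 2200]);


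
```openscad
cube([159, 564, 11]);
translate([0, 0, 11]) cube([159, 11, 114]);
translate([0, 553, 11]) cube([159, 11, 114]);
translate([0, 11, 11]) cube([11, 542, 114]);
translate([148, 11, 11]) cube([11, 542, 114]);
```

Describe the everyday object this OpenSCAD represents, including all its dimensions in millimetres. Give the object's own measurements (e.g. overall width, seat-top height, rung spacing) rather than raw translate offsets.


An open-topped rectangular box: outside dimensions 159×564×125 mm, with a uniform wall and base thickness of 11 mm. The base is a full 159×564 slab on the floor; four walls sit on top of the base. The front and back walls (the −y and +y sides) span the full width; the two side walls fit between them.


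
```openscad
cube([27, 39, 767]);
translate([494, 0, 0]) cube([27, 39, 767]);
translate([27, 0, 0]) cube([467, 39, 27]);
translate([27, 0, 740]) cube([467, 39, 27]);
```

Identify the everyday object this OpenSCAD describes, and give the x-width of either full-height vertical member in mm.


A picture frame. The border width is 27 mm.

Four thin pieces enclosing a rectangular opening — a picture frame. The two full-height stiles are 767 mm tall; the top rail sits at z = 740 and is 27 mm tall, so the border above the opening is 767 − 740 = 27 mm, matching the stile x-width.


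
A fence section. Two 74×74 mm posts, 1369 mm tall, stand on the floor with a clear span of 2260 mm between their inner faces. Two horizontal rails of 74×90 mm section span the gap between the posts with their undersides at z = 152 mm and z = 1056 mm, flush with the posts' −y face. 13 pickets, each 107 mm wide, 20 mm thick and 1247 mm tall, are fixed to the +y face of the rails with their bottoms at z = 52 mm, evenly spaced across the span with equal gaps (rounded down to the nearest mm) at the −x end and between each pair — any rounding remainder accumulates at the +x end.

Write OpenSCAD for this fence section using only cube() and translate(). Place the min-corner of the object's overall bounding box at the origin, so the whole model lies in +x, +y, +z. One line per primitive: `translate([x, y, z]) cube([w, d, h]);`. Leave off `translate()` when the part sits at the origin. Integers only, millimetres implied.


cube([74, 74, 1369]);
translate([2334, 0, 0]) cube([74, 74, 1369]);
translate([74, 0, 152]) cube([2260, 74, 90]);
translate([74, 0, 1056]) cube([2260, 74, 90]);
translate([136, 74, 52]) cube([107, 20, 1247]);
translate([305, 74, 52]) cube([107, 20, 1247]);
translate([474, 74, 52]) cube([107, 20, 1247]);
translate([643, 74, 52]) cube([107, 20, 1247]);
translate([812, 74, 52]) cube([107, 20, 1247]);
translate([981, 74, 52]) cube([107, 20, 1247]);
translate([1150, 74, 52]) cube([107, 20, 1247]);
translate([1319, 74, 52]) cube([107, 20, 1247]);
translate([1488, 74, 52]) cube([107, 20, 1247]);
translate([1657, 74, 52]) cube([107, 20, 1247]);
translate([1826, 74, 52]) cube([107, 20, 1247]);
translate([1995, 74, 52]) cube([107, 20, 1247]);
translate([2164, 74, 52]) cube([107, 20, 1247]);


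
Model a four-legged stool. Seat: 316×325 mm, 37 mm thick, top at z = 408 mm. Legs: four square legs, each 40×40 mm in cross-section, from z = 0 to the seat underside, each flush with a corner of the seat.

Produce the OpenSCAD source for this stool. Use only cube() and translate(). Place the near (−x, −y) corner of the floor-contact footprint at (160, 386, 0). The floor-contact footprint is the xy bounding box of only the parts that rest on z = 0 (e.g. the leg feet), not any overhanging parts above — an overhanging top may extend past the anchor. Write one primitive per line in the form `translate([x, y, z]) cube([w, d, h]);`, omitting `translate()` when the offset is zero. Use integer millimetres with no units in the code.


translate([160, 386, 371]) cube([316, 325, 37]);
translate([160, 386, 0]) cube([40, 40, 371]);
translate([436, 386, 0]) cube([40, 40, 371]);
translate([160, 671, 0]) cube([40, 40, 371]);
translate([436, 671, 0]) cube([40, 40, 371]);


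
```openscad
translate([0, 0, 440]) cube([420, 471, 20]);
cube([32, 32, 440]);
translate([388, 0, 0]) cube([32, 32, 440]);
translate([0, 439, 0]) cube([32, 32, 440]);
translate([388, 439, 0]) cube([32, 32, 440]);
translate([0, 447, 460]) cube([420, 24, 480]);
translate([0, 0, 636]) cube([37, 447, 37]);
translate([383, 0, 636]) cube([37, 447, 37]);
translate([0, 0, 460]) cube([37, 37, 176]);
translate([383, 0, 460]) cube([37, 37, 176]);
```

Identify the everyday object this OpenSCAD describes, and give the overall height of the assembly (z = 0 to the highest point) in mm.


A chair. The overall height is 940 mm.

A slab on four corner posts with a tall panel at the back — a chair. The seat slab sits at z = 440 with thickness 20, and the 480 mm backrest starts at the seat top, so the overall height is 440 + 20 + 480 = 940 mm.


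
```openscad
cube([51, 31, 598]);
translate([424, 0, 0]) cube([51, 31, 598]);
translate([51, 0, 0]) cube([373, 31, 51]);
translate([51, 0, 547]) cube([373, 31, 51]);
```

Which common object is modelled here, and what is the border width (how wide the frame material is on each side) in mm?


A picture frame. The border width is 51 mm.

Four thin pieces enclosing a rectangular opening — a picture frame. The two full-height stiles are 598 mm tall; the top rail sits at z = 547 and is 51 mm tall, so the border above the opening is 598 − 547 = 51 mm, matching the stile x-width.


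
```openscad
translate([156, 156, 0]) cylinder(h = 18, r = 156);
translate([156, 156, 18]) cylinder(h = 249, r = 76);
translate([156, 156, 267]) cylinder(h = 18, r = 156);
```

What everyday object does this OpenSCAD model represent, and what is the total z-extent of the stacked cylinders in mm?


A spool. The overall height is 285 mm.

Three coaxial cylinders, large–small–large — a spool. Two 18 mm flanges and a 249 mm core give 18 + 249 + 18 = 285 mm.


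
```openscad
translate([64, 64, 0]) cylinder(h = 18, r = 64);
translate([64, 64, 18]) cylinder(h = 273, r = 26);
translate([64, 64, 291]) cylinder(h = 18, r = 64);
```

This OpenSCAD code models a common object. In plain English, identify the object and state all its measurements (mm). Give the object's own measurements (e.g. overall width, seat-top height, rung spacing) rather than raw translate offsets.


A spool: two coaxial disc flanges of radius 64 mm and thickness 18 mm, joined by a core cylinder of radius 26 mm and height 273 mm. The lower flange rests on z = 0 and the three cylinders share a vertical axis.


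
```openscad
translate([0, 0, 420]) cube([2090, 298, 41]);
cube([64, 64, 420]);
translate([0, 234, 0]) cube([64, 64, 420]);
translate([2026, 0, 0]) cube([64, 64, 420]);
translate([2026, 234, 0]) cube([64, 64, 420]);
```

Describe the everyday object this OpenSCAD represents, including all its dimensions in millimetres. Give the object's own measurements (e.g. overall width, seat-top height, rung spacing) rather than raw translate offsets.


A bench: a 2090×298 mm seat slab, 41 mm thick, top at z = 461 mm, on four 64×64 mm square legs flush with the seat corners and standing on z = 0.


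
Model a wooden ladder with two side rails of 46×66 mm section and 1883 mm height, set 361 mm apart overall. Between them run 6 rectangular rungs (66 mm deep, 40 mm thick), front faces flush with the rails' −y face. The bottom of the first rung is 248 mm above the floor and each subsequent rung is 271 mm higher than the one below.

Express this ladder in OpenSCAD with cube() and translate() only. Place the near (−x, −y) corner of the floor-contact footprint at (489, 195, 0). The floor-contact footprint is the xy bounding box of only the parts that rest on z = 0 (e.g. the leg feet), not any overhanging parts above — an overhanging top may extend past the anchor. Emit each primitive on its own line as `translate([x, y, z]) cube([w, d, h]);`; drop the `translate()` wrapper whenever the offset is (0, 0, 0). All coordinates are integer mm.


// rung span = 361 - 2*46 = 269
// rung[k] z = 248 + k*271
translate([489, 195, 0]) cube([46, 66, 1883]);
translate([804, 195, 0]) cube([46, 66, 1883]);
translate([535, 195, 248]) cube([269, 66, 40]);
translate([535, 195, 519]) cube([269, 66, 40]);
translate([535, 195, 790]) cube([269, 66, 40]);
translate([535, 195, 1061]) cube([269, 66, 40]);
translate([535, 195, 1332]) cube([269, 66, 40]);
translate([535, 195, 1603]) cube([269, 66, 40]);


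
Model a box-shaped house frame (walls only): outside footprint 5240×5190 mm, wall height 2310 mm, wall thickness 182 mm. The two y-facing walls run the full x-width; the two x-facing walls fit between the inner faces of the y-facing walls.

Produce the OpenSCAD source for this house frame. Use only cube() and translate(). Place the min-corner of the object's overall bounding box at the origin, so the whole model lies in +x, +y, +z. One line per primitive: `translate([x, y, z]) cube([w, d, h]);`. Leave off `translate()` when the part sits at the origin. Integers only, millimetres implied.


cube([5240, 182, 2310]);
translate([0, 5008, 0]) cube([5240, 182, 2310]);
translate([0, 182, 0]) cube([182, 4826, 2310]);
translate([5058, 182, 0]) cube([182, 4826, 2310]);
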